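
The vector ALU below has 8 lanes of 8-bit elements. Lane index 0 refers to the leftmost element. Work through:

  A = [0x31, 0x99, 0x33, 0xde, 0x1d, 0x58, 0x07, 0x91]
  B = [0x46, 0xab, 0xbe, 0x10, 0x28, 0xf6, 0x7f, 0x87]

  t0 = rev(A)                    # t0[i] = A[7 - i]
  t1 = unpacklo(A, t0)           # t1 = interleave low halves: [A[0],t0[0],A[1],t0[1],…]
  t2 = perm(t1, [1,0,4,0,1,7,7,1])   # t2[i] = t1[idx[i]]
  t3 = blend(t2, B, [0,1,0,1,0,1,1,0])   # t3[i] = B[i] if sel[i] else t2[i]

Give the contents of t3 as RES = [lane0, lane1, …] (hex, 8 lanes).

t0 = [0x91, 0x07, 0x58, 0x1d, 0xde, 0x33, 0x99, 0x31]
t1 = [0x31, 0x91, 0x99, 0x07, 0x33, 0x58, 0xde, 0x1d]
t2 = [0x91, 0x31, 0x33, 0x31, 0x91, 0x1d, 0x1d, 0x91]
t3 = [0x91, 0xab, 0x33, 0x10, 0x91, 0xf6, 0x7f, 0x91]

RES = [0x91, 0xab, 0x33, 0x10, 0x91, 0xf6, 0x7f, 0x91]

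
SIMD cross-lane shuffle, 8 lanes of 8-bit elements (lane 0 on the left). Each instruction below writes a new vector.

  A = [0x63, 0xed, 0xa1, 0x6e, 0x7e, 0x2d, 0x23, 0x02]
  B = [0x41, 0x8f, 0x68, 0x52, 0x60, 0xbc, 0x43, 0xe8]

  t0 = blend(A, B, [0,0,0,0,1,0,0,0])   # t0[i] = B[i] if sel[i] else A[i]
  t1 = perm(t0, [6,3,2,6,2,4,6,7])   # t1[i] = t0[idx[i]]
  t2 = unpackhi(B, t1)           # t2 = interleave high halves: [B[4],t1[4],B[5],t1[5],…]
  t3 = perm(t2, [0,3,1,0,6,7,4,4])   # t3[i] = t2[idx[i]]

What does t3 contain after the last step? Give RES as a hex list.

  t0: 63 ed a1 6e 60 2d 23 02
  t1: 23 6e a1 23 a1 60 23 02
  t2: 60 a1 bc 60 43 23 e8 02
  t3: 60 60 a1 60 e8 02 43 43

RES = [ 0x60  0x60  0xa1  0x60  0xe8  0x02  0x43  0x43 ]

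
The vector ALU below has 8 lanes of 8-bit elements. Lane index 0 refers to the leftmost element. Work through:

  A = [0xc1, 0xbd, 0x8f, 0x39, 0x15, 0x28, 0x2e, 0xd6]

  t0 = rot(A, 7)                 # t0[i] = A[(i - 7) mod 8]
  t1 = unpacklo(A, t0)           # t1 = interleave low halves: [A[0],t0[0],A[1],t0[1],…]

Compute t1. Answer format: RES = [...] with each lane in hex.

  t0: bd 8f 39 15 28 2e d6 c1
  t1: c1 bd bd 8f 8f 39 39 15

RES = [0xc1, 0xbd, 0xbd, 0x8f, 0x8f, 0x39, 0x39, 0x15]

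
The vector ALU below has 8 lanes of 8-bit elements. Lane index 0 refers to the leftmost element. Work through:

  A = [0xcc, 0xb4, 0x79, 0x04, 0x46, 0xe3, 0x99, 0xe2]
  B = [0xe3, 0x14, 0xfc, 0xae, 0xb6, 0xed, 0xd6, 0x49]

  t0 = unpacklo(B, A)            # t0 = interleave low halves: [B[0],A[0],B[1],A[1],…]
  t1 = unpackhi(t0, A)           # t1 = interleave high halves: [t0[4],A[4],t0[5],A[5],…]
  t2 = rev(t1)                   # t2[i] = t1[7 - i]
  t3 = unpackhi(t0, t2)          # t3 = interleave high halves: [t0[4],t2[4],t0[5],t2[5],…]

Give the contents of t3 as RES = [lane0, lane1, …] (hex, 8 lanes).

  t0: e3 cc 14 b4 fc 79 ae 04
  t1: fc 46 79 e3 ae 99 04 e2
  t2: e2 04 99 ae e3 79 46 fc
  t3: fc e3 79 79 ae 46 04 fc

RES = [0xfc, 0xe3, 0x79, 0x79, 0xae, 0x46, 0x04, 0xfc]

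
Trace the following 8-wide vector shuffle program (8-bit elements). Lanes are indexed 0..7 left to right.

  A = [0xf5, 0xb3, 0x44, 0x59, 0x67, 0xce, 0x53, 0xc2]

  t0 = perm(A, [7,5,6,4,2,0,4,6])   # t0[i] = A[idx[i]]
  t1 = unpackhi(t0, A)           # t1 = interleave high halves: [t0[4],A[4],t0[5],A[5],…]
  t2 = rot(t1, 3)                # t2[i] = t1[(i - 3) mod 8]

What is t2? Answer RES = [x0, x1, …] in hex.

  t0: c2 ce 53 67 44 f5 67 53
  t1: 44 67 f5 ce 67 53 53 c2
  t2: 53 53 c2 44 67 f5 ce 67

RES = [ 0x53  0x53  0xc2  0x44  0x67  0xf5  0xce  0x67 ]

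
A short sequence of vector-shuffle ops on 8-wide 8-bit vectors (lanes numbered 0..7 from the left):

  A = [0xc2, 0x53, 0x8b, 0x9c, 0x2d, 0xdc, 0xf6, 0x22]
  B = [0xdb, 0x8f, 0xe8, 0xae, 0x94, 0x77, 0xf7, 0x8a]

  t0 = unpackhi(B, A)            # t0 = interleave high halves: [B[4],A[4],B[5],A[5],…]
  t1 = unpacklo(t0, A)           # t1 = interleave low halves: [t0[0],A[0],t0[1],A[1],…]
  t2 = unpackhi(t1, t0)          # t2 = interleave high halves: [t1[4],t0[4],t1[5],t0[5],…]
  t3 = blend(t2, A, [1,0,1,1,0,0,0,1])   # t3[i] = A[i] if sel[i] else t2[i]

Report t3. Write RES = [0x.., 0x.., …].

→ t0 |94|2d|77|dc|f7|f6|8a|22|
→ t1 |94|c2|2d|53|77|8b|dc|9c|
→ t2 |77|f7|8b|f6|dc|8a|9c|22|
→ t3 |c2|f7|8b|9c|dc|8a|9c|22|

RES = [0xc2, 0xf7, 0x8b, 0x9c, 0xdc, 0x8a, 0x9c, 0x22]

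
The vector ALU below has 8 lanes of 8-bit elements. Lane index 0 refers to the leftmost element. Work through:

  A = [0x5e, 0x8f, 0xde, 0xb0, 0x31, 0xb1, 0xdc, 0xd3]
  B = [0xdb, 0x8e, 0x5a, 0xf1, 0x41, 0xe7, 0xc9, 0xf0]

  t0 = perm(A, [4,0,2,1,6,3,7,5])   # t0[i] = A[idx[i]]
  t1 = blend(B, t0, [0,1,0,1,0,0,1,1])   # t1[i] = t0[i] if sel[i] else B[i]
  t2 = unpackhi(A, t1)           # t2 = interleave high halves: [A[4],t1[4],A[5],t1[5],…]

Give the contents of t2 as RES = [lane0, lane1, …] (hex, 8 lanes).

RES = [0x31, 0x41, 0xb1, 0xe7, 0xdc, 0xd3, 0xd3, 0xb1]

→ t0 |31|5e|de|8f|dc|b0|d3|b1|
→ t1 |db|5e|5a|8f|41|e7|d3|b1|
→ t2 |31|41|b1|e7|dc|d3|d3|b1|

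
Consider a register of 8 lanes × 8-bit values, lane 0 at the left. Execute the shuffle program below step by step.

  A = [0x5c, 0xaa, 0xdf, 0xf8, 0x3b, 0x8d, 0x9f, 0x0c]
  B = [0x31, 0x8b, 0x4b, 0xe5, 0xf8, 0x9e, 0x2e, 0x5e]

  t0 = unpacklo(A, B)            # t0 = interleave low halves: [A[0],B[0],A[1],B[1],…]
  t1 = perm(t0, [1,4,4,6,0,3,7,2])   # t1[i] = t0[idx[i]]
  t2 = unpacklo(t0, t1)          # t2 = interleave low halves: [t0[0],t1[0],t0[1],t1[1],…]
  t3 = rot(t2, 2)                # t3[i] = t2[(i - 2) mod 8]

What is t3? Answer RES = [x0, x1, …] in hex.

  t0: 5c 31 aa 8b df 4b f8 e5
  t1: 31 df df f8 5c 8b e5 aa
  t2: 5c 31 31 df aa df 8b f8
  t3: 8b f8 5c 31 31 df aa df

RES = [0x8b, 0xf8, 0x5c, 0x31, 0x31, 0xdf, 0xaa, 0xdf]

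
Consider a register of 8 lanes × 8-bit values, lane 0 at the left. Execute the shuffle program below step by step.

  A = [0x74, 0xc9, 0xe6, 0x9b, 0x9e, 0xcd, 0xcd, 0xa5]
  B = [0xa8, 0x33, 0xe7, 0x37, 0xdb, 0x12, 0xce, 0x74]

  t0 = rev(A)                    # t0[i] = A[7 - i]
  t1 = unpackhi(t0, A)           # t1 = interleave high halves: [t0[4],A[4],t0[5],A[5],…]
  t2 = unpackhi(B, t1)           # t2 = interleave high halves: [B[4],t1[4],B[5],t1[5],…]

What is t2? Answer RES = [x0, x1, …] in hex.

RES = [ 0xdb  0xc9  0x12  0xcd  0xce  0x74  0x74  0xa5 ]

→ t0 |a5|cd|cd|9e|9b|e6|c9|74|
→ t1 |9b|9e|e6|cd|c9|cd|74|a5|
→ t2 |db|c9|12|cd|ce|74|74|a5|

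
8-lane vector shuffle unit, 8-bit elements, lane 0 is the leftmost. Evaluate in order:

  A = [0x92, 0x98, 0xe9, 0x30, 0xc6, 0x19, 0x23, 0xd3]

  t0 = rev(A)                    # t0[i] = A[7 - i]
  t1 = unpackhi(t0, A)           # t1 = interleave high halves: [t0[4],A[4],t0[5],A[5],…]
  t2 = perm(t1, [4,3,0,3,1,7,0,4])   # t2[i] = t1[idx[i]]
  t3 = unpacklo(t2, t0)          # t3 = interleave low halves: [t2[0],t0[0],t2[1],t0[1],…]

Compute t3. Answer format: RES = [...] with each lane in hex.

RES = [ 0x98  0xd3  0x19  0x23  0x30  0x19  0x19  0xc6 ]

  t0: d3 23 19 c6 30 e9 98 92
  t1: 30 c6 e9 19 98 23 92 d3
  t2: 98 19 30 19 c6 d3 30 98
  t3: 98 d3 19 23 30 19 19 c6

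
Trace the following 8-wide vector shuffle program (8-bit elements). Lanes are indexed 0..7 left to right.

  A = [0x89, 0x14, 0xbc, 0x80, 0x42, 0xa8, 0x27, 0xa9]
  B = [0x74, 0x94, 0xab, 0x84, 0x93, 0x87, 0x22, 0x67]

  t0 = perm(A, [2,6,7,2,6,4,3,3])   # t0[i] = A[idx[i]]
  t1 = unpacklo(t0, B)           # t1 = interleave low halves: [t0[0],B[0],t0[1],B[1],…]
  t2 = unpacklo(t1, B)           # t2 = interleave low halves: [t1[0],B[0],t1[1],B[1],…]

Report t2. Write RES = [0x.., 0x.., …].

  t0: bc 27 a9 bc 27 42 80 80
  t1: bc 74 27 94 a9 ab bc 84
  t2: bc 74 74 94 27 ab 94 84

RES = [ 0xbc  0x74  0x74  0x94  0x27  0xab  0x94  0x84 ]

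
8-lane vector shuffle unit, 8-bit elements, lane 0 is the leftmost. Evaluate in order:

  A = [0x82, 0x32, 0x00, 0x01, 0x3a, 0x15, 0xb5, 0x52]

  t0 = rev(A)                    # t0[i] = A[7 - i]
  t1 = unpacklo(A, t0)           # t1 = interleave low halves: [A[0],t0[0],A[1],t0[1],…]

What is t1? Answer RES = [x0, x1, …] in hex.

→ t0 |52|b5|15|3a|01|00|32|82|
→ t1 |82|52|32|b5|00|15|01|3a|

RES = [0x82, 0x52, 0x32, 0xb5, 0x00, 0x15, 0x01, 0x3a]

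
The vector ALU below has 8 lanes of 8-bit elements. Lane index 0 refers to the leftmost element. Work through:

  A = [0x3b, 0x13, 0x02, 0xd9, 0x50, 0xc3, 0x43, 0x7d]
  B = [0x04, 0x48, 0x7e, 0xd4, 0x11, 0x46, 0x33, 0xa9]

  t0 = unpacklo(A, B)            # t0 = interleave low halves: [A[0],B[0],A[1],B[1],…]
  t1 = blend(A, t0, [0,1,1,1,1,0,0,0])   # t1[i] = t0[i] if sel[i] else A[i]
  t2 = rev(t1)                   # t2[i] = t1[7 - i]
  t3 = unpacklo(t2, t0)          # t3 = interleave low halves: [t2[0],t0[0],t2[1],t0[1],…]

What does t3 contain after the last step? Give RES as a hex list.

  t0: 3b 04 13 48 02 7e d9 d4
  t1: 3b 04 13 48 02 c3 43 7d
  t2: 7d 43 c3 02 48 13 04 3b
  t3: 7d 3b 43 04 c3 13 02 48

RES = [ 0x7d  0x3b  0x43  0x04  0xc3  0x13  0x02  0x48 ]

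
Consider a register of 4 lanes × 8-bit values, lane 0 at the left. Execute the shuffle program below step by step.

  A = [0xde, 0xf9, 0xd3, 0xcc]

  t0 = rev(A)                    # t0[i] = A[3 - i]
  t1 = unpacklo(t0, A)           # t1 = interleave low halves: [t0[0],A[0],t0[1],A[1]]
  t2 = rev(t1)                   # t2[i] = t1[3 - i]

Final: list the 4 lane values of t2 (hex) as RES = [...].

t0 = [0xcc, 0xd3, 0xf9, 0xde]
t1 = [0xcc, 0xde, 0xd3, 0xf9]
t2 = [0xf9, 0xd3, 0xde, 0xcc]

RES = [ 0xf9  0xd3  0xde  0xcc ]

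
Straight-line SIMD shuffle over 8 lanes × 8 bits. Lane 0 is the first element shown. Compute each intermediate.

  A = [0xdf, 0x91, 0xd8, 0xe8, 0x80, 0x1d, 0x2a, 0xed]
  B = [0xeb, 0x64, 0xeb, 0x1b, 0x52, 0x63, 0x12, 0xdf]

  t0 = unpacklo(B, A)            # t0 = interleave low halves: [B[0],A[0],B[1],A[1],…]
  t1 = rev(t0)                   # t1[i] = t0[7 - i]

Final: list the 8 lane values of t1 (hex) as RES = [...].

  t0: eb df 64 91 eb d8 1b e8
  t1: e8 1b d8 eb 91 64 df eb

RES = [0xe8, 0x1b, 0xd8, 0xeb, 0x91, 0x64, 0xdf, 0xeb]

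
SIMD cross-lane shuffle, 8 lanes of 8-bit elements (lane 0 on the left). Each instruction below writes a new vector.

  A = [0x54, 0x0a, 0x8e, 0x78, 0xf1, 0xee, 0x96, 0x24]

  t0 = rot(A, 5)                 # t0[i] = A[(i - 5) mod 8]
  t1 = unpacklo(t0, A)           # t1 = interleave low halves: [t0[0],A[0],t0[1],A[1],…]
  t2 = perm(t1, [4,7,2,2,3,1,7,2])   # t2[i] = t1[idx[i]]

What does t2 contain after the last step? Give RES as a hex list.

  t0: 78 f1 ee 96 24 54 0a 8e
  t1: 78 54 f1 0a ee 8e 96 78
  t2: ee 78 f1 f1 0a 54 78 f1

RES = [ 0xee  0x78  0xf1  0xf1  0x0a  0x54  0x78  0xf1 ]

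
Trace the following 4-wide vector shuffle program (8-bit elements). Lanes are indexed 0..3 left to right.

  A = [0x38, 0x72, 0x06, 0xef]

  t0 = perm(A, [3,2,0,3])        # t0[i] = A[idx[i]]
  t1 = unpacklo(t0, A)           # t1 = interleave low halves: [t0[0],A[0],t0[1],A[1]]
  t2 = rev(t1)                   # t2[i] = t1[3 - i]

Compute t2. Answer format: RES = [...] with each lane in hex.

RES = [0x72, 0x06, 0x38, 0xef]

→ t0 |ef|06|38|ef|
→ t1 |ef|38|06|72|
→ t2 |72|06|38|ef|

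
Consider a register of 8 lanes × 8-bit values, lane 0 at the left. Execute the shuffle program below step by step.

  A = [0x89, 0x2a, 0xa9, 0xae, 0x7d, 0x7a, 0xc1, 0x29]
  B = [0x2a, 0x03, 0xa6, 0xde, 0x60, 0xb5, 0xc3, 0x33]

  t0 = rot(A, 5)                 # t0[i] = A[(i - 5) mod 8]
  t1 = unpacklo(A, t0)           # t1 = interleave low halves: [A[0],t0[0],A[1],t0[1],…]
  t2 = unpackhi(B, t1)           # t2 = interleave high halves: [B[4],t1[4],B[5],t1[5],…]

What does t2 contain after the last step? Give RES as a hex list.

RES = [ 0x60  0xa9  0xb5  0x7a  0xc3  0xae  0x33  0xc1 ]

→ t0 |ae|7d|7a|c1|29|89|2a|a9|
→ t1 |89|ae|2a|7d|a9|7a|ae|c1|
→ t2 |60|a9|b5|7a|c3|ae|33|c1|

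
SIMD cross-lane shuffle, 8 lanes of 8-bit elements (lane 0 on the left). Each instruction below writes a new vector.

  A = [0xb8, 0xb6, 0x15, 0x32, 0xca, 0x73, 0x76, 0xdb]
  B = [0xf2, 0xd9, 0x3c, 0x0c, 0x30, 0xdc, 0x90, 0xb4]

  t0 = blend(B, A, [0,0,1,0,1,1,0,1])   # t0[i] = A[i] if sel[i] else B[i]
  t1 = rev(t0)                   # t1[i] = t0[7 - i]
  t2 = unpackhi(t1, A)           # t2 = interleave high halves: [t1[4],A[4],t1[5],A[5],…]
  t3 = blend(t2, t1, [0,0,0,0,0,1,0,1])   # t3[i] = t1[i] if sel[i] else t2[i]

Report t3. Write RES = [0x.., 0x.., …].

RES = [ 0x0c  0xca  0x15  0x73  0xd9  0x15  0xf2  0xf2 ]

  t0: f2 d9 15 0c ca 73 90 db
  t1: db 90 73 ca 0c 15 d9 f2
  t2: 0c ca 15 73 d9 76 f2 db
  t3: 0c ca 15 73 d9 15 f2 f2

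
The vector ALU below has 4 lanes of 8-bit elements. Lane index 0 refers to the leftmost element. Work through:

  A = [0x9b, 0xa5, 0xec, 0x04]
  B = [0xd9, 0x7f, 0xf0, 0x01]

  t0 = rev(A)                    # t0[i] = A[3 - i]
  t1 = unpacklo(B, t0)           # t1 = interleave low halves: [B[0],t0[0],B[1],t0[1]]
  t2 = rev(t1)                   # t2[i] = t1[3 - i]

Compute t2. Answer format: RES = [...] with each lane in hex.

RES = [ 0xec  0x7f  0x04  0xd9 ]

t0 = [0x04, 0xec, 0xa5, 0x9b]
t1 = [0xd9, 0x04, 0x7f, 0xec]
t2 = [0xec, 0x7f, 0x04, 0xd9]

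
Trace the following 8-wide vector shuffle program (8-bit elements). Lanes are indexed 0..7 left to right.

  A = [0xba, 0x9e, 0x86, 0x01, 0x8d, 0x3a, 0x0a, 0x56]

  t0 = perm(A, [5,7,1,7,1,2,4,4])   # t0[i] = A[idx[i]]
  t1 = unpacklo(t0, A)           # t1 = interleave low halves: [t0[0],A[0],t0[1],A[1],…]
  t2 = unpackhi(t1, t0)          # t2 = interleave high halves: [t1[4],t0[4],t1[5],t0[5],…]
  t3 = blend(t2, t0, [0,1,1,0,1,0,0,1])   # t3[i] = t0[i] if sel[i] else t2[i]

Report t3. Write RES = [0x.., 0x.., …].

t0 = [0x3a, 0x56, 0x9e, 0x56, 0x9e, 0x86, 0x8d, 0x8d]
t1 = [0x3a, 0xba, 0x56, 0x9e, 0x9e, 0x86, 0x56, 0x01]
t2 = [0x9e, 0x9e, 0x86, 0x86, 0x56, 0x8d, 0x01, 0x8d]
t3 = [0x9e, 0x56, 0x9e, 0x86, 0x9e, 0x8d, 0x01, 0x8d]

RES = [0x9e, 0x56, 0x9e, 0x86, 0x9e, 0x8d, 0x01, 0x8d]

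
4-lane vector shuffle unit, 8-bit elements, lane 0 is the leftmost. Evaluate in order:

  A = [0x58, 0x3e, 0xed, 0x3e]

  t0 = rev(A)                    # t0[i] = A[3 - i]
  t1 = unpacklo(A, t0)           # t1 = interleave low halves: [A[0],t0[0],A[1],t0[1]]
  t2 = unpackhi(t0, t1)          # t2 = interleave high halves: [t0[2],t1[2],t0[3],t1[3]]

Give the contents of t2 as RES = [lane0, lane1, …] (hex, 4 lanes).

→ t0 |3e|ed|3e|58|
→ t1 |58|3e|3e|ed|
→ t2 |3e|3e|58|ed|

RES = [ 0x3e  0x3e  0x58  0xed ]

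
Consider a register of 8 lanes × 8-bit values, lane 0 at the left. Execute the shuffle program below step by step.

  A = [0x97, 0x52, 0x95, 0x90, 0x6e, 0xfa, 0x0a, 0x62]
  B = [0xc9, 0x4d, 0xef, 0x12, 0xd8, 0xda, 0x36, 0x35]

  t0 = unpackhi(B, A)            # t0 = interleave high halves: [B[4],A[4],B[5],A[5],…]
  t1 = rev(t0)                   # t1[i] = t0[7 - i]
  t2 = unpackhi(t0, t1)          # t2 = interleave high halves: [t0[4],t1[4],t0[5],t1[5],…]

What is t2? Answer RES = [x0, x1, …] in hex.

RES = [ 0x36  0xfa  0x0a  0xda  0x35  0x6e  0x62  0xd8 ]

  t0: d8 6e da fa 36 0a 35 62
  t1: 62 35 0a 36 fa da 6e d8
  t2: 36 fa 0a da 35 6e 62 d8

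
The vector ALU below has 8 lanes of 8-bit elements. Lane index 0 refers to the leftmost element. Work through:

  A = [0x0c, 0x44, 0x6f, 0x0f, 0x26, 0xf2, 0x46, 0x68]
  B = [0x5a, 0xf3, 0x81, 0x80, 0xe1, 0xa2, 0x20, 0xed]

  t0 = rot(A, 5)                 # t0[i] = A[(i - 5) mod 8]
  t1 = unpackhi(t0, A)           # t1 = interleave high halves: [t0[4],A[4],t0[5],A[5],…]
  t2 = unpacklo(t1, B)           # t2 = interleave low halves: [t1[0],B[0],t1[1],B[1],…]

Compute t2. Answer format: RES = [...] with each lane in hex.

RES = [ 0x68  0x5a  0x26  0xf3  0x0c  0x81  0xf2  0x80 ]

  t0: 0f 26 f2 46 68 0c 44 6f
  t1: 68 26 0c f2 44 46 6f 68
  t2: 68 5a 26 f3 0c 81 f2 80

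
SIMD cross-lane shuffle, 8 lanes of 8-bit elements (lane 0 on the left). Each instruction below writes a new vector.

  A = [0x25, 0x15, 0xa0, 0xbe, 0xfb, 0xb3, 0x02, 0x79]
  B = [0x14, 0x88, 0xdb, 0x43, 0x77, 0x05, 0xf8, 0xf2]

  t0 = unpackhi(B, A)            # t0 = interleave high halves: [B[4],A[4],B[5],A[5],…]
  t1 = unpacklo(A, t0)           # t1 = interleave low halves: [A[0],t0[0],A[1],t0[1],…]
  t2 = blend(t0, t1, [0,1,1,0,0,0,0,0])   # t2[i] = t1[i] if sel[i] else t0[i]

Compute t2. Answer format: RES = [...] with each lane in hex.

t0 = [0x77, 0xfb, 0x05, 0xb3, 0xf8, 0x02, 0xf2, 0x79]
t1 = [0x25, 0x77, 0x15, 0xfb, 0xa0, 0x05, 0xbe, 0xb3]
t2 = [0x77, 0x77, 0x15, 0xb3, 0xf8, 0x02, 0xf2, 0x79]

RES = [0x77, 0x77, 0x15, 0xb3, 0xf8, 0x02, 0xf2, 0x79]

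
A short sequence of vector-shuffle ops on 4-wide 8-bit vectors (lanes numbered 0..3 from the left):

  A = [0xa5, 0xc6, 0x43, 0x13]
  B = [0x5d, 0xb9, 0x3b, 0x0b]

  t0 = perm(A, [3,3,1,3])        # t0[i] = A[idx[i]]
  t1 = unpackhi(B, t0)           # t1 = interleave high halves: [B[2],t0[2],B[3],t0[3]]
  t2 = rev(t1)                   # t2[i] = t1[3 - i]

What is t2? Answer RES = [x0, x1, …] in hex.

→ t0 |13|13|c6|13|
→ t1 |3b|c6|0b|13|
→ t2 |13|0b|c6|3b|

RES = [ 0x13  0x0b  0xc6  0x3b ]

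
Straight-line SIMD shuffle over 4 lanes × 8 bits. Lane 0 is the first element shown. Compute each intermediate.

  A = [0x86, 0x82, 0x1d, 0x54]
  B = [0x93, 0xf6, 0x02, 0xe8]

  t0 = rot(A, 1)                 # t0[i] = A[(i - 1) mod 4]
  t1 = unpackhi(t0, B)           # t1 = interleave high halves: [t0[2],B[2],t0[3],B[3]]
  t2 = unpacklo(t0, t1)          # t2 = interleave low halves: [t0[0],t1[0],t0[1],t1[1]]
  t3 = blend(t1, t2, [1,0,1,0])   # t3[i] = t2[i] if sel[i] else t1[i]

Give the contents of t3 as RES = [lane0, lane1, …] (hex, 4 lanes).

RES = [ 0x54  0x02  0x86  0xe8 ]

  t0: 54 86 82 1d
  t1: 82 02 1d e8
  t2: 54 82 86 02
  t3: 54 02 86 e8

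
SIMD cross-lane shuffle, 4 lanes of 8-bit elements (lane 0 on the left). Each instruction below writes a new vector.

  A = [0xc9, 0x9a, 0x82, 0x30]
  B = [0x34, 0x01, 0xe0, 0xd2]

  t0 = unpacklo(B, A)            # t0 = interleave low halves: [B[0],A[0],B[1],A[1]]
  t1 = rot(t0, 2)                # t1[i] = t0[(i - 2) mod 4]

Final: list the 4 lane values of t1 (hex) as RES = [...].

RES = [0x01, 0x9a, 0x34, 0xc9]

  t0: 34 c9 01 9a
  t1: 01 9a 34 c9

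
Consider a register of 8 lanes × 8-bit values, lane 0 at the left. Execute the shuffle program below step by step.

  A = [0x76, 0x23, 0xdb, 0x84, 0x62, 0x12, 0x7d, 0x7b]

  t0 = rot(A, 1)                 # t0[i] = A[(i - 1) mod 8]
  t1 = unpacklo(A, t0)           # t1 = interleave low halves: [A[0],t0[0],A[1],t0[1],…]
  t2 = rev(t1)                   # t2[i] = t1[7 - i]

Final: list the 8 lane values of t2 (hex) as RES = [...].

RES = [0xdb, 0x84, 0x23, 0xdb, 0x76, 0x23, 0x7b, 0x76]

  t0: 7b 76 23 db 84 62 12 7d
  t1: 76 7b 23 76 db 23 84 db
  t2: db 84 23 db 76 23 7b 76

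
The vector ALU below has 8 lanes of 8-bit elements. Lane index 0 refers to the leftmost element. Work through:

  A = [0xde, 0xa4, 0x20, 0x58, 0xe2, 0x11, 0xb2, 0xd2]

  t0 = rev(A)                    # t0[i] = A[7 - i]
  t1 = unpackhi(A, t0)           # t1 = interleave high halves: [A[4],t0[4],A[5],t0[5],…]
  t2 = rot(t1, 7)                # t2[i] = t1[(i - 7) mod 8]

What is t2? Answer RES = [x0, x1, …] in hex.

RES = [ 0x58  0x11  0x20  0xb2  0xa4  0xd2  0xde  0xe2 ]

→ t0 |d2|b2|11|e2|58|20|a4|de|
→ t1 |e2|58|11|20|b2|a4|d2|de|
→ t2 |58|11|20|b2|a4|d2|de|e2|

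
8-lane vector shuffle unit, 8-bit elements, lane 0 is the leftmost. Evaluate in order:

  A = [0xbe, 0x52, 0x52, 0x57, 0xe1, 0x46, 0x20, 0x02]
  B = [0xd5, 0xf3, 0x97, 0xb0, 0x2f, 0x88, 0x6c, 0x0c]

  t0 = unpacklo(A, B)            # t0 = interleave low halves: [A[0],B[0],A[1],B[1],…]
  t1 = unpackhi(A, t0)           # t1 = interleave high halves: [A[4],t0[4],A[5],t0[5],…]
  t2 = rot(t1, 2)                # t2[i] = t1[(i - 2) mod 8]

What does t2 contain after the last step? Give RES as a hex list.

→ t0 |be|d5|52|f3|52|97|57|b0|
→ t1 |e1|52|46|97|20|57|02|b0|
→ t2 |02|b0|e1|52|46|97|20|57|

RES = [0x02, 0xb0, 0xe1, 0x52, 0x46, 0x97, 0x20, 0x57]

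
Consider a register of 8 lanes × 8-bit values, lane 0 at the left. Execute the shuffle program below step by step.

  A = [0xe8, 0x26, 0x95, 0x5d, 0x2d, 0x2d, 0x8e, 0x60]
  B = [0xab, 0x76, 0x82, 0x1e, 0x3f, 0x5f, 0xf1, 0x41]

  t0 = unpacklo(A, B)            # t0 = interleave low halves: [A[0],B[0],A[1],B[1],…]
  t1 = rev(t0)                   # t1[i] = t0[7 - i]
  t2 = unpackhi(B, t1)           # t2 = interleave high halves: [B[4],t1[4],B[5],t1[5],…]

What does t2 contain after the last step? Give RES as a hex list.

RES = [0x3f, 0x76, 0x5f, 0x26, 0xf1, 0xab, 0x41, 0xe8]

t0 = [0xe8, 0xab, 0x26, 0x76, 0x95, 0x82, 0x5d, 0x1e]
t1 = [0x1e, 0x5d, 0x82, 0x95, 0x76, 0x26, 0xab, 0xe8]
t2 = [0x3f, 0x76, 0x5f, 0x26, 0xf1, 0xab, 0x41, 0xe8]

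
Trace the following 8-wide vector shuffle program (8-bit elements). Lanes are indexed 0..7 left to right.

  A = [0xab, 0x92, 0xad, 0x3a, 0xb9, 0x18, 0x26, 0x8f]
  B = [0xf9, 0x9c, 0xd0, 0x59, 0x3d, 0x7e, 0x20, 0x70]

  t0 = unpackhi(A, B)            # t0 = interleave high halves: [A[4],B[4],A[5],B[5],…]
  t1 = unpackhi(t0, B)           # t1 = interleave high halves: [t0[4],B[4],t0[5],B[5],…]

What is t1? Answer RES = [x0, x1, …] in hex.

→ t0 |b9|3d|18|7e|26|20|8f|70|
→ t1 |26|3d|20|7e|8f|20|70|70|

RES = [0x26, 0x3d, 0x20, 0x7e, 0x8f, 0x20, 0x70, 0x70]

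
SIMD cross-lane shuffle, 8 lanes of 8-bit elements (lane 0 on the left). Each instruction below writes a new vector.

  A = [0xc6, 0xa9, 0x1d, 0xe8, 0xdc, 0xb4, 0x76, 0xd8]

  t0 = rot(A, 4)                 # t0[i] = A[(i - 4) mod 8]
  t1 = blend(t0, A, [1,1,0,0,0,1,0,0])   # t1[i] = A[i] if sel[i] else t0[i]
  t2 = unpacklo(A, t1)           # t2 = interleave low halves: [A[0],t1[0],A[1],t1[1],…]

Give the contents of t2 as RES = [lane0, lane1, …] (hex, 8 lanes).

RES = [ 0xc6  0xc6  0xa9  0xa9  0x1d  0x76  0xe8  0xd8 ]

t0 = [0xdc, 0xb4, 0x76, 0xd8, 0xc6, 0xa9, 0x1d, 0xe8]
t1 = [0xc6, 0xa9, 0x76, 0xd8, 0xc6, 0xb4, 0x1d, 0xe8]
t2 = [0xc6, 0xc6, 0xa9, 0xa9, 0x1d, 0x76, 0xe8, 0xd8]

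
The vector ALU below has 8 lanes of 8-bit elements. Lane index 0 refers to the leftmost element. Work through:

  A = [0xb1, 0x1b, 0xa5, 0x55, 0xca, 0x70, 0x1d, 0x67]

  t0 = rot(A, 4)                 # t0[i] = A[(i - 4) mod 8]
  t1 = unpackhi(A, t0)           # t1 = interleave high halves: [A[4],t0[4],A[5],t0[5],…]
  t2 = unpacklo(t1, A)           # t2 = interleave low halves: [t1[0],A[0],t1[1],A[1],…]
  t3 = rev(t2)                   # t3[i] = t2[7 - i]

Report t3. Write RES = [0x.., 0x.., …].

→ t0 |ca|70|1d|67|b1|1b|a5|55|
→ t1 |ca|b1|70|1b|1d|a5|67|55|
→ t2 |ca|b1|b1|1b|70|a5|1b|55|
→ t3 |55|1b|a5|70|1b|b1|b1|ca|

RES = [0x55, 0x1b, 0xa5, 0x70, 0x1b, 0xb1, 0xb1, 0xca]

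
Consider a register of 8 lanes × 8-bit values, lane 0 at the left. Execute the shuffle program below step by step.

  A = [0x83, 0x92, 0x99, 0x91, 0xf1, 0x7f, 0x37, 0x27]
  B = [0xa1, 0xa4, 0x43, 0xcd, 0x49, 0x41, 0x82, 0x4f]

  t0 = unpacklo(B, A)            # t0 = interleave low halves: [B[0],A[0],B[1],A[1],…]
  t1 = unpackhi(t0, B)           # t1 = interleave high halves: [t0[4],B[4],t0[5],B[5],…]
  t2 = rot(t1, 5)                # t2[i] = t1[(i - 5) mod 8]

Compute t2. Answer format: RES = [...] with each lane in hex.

RES = [0x41, 0xcd, 0x82, 0x91, 0x4f, 0x43, 0x49, 0x99]

t0 = [0xa1, 0x83, 0xa4, 0x92, 0x43, 0x99, 0xcd, 0x91]
t1 = [0x43, 0x49, 0x99, 0x41, 0xcd, 0x82, 0x91, 0x4f]
t2 = [0x41, 0xcd, 0x82, 0x91, 0x4f, 0x43, 0x49, 0x99]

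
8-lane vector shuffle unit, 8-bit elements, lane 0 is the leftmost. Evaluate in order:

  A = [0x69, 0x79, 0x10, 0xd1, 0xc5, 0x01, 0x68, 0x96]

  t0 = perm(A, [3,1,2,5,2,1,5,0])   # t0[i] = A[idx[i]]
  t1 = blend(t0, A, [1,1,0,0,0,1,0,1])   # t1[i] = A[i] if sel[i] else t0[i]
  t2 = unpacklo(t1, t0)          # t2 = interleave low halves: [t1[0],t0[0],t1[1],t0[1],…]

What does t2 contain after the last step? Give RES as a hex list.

RES = [0x69, 0xd1, 0x79, 0x79, 0x10, 0x10, 0x01, 0x01]

t0 = [0xd1, 0x79, 0x10, 0x01, 0x10, 0x79, 0x01, 0x69]
t1 = [0x69, 0x79, 0x10, 0x01, 0x10, 0x01, 0x01, 0x96]
t2 = [0x69, 0xd1, 0x79, 0x79, 0x10, 0x10, 0x01, 0x01]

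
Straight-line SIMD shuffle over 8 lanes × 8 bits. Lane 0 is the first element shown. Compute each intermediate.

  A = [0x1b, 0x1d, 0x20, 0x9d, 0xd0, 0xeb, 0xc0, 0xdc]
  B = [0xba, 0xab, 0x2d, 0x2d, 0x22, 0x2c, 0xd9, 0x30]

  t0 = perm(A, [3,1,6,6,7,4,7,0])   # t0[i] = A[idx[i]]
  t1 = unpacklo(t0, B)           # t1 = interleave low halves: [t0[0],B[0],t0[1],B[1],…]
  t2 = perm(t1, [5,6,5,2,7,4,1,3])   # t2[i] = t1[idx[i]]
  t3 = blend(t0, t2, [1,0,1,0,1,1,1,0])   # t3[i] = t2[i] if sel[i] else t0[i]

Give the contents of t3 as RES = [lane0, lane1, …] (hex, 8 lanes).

  t0: 9d 1d c0 c0 dc d0 dc 1b
  t1: 9d ba 1d ab c0 2d c0 2d
  t2: 2d c0 2d 1d 2d c0 ba ab
  t3: 2d 1d 2d c0 2d c0 ba 1b

RES = [ 0x2d  0x1d  0x2d  0xc0  0x2d  0xc0  0xba  0x1b ]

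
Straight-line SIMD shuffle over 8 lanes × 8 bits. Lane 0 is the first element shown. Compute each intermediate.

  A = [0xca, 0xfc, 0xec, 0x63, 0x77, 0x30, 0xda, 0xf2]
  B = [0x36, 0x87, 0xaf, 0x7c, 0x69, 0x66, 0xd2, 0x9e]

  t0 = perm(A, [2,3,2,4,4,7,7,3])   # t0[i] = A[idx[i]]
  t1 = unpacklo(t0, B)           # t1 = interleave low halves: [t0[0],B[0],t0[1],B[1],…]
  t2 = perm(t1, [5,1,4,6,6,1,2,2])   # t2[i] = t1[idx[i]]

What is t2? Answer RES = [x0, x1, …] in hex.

RES = [0xaf, 0x36, 0xec, 0x77, 0x77, 0x36, 0x63, 0x63]

→ t0 |ec|63|ec|77|77|f2|f2|63|
→ t1 |ec|36|63|87|ec|af|77|7c|
→ t2 |af|36|ec|77|77|36|63|63|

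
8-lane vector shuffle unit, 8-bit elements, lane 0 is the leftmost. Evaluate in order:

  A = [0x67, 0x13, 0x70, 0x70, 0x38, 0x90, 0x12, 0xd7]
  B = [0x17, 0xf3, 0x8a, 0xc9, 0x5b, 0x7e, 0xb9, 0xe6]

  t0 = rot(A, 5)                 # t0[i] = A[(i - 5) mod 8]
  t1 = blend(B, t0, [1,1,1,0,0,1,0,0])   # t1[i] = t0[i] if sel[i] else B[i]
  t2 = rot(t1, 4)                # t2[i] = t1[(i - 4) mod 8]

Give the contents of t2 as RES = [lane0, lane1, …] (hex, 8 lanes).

→ t0 |70|38|90|12|d7|67|13|70|
→ t1 |70|38|90|c9|5b|67|b9|e6|
→ t2 |5b|67|b9|e6|70|38|90|c9|

RES = [ 0x5b  0x67  0xb9  0xe6  0x70  0x38  0x90  0xc9 ]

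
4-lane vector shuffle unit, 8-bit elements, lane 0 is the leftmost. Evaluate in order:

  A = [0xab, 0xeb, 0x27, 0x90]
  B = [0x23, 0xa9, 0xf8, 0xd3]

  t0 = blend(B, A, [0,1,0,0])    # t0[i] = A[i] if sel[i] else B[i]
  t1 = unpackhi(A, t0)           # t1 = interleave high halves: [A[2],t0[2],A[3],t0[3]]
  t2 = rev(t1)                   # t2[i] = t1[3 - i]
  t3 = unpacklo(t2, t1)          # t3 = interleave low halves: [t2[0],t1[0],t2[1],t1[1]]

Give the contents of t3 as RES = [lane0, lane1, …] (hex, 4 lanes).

  t0: 23 eb f8 d3
  t1: 27 f8 90 d3
  t2: d3 90 f8 27
  t3: d3 27 90 f8

RES = [ 0xd3  0x27  0x90  0xf8 ]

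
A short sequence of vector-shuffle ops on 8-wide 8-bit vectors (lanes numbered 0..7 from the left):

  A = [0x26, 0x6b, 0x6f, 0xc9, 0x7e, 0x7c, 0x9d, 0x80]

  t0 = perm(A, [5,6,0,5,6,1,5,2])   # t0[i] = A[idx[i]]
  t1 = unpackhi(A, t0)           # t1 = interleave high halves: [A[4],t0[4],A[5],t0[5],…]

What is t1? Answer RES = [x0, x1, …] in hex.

RES = [ 0x7e  0x9d  0x7c  0x6b  0x9d  0x7c  0x80  0x6f ]

t0 = [0x7c, 0x9d, 0x26, 0x7c, 0x9d, 0x6b, 0x7c, 0x6f]
t1 = [0x7e, 0x9d, 0x7c, 0x6b, 0x9d, 0x7c, 0x80, 0x6f]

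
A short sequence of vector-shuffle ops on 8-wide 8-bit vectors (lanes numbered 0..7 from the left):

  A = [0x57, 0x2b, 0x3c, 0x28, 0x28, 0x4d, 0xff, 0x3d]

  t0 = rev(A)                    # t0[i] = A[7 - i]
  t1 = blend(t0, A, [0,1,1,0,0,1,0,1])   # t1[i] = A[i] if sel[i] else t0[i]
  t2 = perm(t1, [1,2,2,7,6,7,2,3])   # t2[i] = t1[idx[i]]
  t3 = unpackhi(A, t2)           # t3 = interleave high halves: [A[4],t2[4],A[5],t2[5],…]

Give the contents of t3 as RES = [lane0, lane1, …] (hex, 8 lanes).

t0 = [0x3d, 0xff, 0x4d, 0x28, 0x28, 0x3c, 0x2b, 0x57]
t1 = [0x3d, 0x2b, 0x3c, 0x28, 0x28, 0x4d, 0x2b, 0x3d]
t2 = [0x2b, 0x3c, 0x3c, 0x3d, 0x2b, 0x3d, 0x3c, 0x28]
t3 = [0x28, 0x2b, 0x4d, 0x3d, 0xff, 0x3c, 0x3d, 0x28]

RES = [0x28, 0x2b, 0x4d, 0x3d, 0xff, 0x3c, 0x3d, 0x28]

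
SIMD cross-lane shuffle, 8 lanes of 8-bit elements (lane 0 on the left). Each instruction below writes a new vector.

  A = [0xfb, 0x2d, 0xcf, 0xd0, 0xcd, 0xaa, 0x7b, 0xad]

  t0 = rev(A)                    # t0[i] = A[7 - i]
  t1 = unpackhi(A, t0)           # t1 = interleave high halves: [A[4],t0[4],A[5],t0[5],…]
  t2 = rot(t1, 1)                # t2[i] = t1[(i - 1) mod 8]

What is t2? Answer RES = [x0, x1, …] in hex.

RES = [0xfb, 0xcd, 0xd0, 0xaa, 0xcf, 0x7b, 0x2d, 0xad]

t0 = [0xad, 0x7b, 0xaa, 0xcd, 0xd0, 0xcf, 0x2d, 0xfb]
t1 = [0xcd, 0xd0, 0xaa, 0xcf, 0x7b, 0x2d, 0xad, 0xfb]
t2 = [0xfb, 0xcd, 0xd0, 0xaa, 0xcf, 0x7b, 0x2d, 0xad]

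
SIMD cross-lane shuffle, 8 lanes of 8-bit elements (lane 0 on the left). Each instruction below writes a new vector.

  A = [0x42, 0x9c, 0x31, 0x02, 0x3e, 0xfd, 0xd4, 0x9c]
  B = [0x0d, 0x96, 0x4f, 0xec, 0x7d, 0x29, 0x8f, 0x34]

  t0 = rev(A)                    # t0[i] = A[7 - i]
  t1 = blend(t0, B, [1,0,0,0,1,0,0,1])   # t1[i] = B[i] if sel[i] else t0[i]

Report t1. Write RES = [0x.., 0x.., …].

RES = [ 0x0d  0xd4  0xfd  0x3e  0x7d  0x31  0x9c  0x34 ]

t0 = [0x9c, 0xd4, 0xfd, 0x3e, 0x02, 0x31, 0x9c, 0x42]
t1 = [0x0d, 0xd4, 0xfd, 0x3e, 0x7d, 0x31, 0x9c, 0x34]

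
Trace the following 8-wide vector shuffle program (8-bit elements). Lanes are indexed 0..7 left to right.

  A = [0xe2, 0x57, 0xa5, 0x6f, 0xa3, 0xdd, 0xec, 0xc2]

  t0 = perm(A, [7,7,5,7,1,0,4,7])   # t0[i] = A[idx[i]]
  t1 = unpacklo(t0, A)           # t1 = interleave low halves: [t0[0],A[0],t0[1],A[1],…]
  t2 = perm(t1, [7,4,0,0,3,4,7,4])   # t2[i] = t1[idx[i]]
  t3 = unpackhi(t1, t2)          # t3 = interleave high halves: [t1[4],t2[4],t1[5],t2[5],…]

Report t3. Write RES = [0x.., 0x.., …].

→ t0 |c2|c2|dd|c2|57|e2|a3|c2|
→ t1 |c2|e2|c2|57|dd|a5|c2|6f|
→ t2 |6f|dd|c2|c2|57|dd|6f|dd|
→ t3 |dd|57|a5|dd|c2|6f|6f|dd|

RES = [0xdd, 0x57, 0xa5, 0xdd, 0xc2, 0x6f, 0x6f, 0xdd]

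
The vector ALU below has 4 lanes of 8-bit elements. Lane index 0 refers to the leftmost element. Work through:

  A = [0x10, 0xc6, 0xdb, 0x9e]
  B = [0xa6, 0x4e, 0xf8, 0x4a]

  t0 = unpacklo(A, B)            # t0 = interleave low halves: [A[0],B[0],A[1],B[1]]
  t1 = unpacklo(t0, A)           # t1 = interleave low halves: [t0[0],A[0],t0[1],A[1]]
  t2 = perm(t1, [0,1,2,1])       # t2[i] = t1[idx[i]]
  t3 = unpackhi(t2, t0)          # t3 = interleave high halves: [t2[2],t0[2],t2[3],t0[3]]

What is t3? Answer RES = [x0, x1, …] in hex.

→ t0 |10|a6|c6|4e|
→ t1 |10|10|a6|c6|
→ t2 |10|10|a6|10|
→ t3 |a6|c6|10|4e|

RES = [ 0xa6  0xc6  0x10  0x4e ]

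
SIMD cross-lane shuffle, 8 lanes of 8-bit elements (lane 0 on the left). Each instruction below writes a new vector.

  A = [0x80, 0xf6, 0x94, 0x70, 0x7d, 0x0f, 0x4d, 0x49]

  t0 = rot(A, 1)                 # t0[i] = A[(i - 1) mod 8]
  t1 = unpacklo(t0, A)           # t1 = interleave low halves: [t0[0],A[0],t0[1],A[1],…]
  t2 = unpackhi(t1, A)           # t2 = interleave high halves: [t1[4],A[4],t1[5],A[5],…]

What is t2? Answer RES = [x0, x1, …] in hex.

RES = [0xf6, 0x7d, 0x94, 0x0f, 0x94, 0x4d, 0x70, 0x49]

→ t0 |49|80|f6|94|70|7d|0f|4d|
→ t1 |49|80|80|f6|f6|94|94|70|
→ t2 |f6|7d|94|0f|94|4d|70|49|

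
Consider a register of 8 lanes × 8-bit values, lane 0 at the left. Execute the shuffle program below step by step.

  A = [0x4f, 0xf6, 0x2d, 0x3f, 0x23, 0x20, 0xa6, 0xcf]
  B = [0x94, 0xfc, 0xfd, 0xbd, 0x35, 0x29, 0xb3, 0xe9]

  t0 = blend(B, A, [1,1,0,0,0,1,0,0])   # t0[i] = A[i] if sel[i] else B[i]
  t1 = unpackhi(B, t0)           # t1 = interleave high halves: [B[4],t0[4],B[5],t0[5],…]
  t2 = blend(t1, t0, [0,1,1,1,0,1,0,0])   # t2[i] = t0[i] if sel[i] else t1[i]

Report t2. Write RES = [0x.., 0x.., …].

  t0: 4f f6 fd bd 35 20 b3 e9
  t1: 35 35 29 20 b3 b3 e9 e9
  t2: 35 f6 fd bd b3 20 e9 e9

RES = [0x35, 0xf6, 0xfd, 0xbd, 0xb3, 0x20, 0xe9, 0xe9]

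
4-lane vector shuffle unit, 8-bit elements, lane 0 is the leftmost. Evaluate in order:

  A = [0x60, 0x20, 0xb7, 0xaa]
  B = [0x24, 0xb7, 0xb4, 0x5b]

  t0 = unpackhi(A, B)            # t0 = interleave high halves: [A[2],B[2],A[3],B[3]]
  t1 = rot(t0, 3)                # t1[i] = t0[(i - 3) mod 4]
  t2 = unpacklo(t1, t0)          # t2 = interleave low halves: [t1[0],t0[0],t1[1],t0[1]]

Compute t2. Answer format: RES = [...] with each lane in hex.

t0 = [0xb7, 0xb4, 0xaa, 0x5b]
t1 = [0xb4, 0xaa, 0x5b, 0xb7]
t2 = [0xb4, 0xb7, 0xaa, 0xb4]

RES = [ 0xb4  0xb7  0xaa  0xb4 ]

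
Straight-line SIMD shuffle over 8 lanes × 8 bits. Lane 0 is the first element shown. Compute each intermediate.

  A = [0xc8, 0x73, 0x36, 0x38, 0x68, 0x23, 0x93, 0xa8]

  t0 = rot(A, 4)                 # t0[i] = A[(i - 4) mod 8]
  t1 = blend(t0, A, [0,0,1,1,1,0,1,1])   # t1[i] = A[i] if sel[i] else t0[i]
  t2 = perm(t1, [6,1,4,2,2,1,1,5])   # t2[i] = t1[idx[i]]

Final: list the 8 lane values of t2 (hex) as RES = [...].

RES = [ 0x93  0x23  0x68  0x36  0x36  0x23  0x23  0x73 ]

t0 = [0x68, 0x23, 0x93, 0xa8, 0xc8, 0x73, 0x36, 0x38]
t1 = [0x68, 0x23, 0x36, 0x38, 0x68, 0x73, 0x93, 0xa8]
t2 = [0x93, 0x23, 0x68, 0x36, 0x36, 0x23, 0x23, 0x73]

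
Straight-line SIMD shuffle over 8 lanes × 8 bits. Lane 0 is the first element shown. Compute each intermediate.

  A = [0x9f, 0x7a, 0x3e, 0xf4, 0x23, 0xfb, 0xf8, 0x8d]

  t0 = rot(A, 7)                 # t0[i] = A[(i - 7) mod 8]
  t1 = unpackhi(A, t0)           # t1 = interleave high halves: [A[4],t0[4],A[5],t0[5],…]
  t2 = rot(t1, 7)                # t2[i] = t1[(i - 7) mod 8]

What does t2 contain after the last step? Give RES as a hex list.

  t0: 7a 3e f4 23 fb f8 8d 9f
  t1: 23 fb fb f8 f8 8d 8d 9f
  t2: fb fb f8 f8 8d 8d 9f 23

RES = [ 0xfb  0xfb  0xf8  0xf8  0x8d  0x8d  0x9f  0x23 ]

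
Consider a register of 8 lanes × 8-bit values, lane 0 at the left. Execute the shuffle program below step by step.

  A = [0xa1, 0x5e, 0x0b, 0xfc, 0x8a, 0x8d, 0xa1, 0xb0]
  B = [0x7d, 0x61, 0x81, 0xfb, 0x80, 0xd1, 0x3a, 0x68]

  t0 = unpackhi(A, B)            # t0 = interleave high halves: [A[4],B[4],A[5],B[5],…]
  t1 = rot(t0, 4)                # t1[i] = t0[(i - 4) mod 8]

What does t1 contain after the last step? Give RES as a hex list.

  t0: 8a 80 8d d1 a1 3a b0 68
  t1: a1 3a b0 68 8a 80 8d d1

RES = [0xa1, 0x3a, 0xb0, 0x68, 0x8a, 0x80, 0x8d, 0xd1]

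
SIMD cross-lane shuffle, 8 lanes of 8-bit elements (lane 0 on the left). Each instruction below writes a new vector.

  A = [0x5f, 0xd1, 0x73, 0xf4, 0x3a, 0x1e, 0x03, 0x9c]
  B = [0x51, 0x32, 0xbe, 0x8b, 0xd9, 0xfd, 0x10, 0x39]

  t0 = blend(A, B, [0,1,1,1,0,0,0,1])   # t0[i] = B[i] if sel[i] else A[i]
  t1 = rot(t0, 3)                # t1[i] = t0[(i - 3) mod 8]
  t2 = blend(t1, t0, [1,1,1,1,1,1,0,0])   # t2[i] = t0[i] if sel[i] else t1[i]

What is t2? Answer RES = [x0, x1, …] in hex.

RES = [ 0x5f  0x32  0xbe  0x8b  0x3a  0x1e  0x8b  0x3a ]

t0 = [0x5f, 0x32, 0xbe, 0x8b, 0x3a, 0x1e, 0x03, 0x39]
t1 = [0x1e, 0x03, 0x39, 0x5f, 0x32, 0xbe, 0x8b, 0x3a]
t2 = [0x5f, 0x32, 0xbe, 0x8b, 0x3a, 0x1e, 0x8b, 0x3a]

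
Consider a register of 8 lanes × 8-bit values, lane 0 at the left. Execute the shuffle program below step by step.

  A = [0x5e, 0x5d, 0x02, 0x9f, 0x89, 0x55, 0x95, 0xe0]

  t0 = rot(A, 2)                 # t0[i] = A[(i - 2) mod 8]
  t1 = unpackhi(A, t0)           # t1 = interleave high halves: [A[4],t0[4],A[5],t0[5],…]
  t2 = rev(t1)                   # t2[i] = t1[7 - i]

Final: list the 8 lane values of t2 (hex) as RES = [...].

  t0: 95 e0 5e 5d 02 9f 89 55
  t1: 89 02 55 9f 95 89 e0 55
  t2: 55 e0 89 95 9f 55 02 89

RES = [ 0x55  0xe0  0x89  0x95  0x9f  0x55  0x02  0x89 ]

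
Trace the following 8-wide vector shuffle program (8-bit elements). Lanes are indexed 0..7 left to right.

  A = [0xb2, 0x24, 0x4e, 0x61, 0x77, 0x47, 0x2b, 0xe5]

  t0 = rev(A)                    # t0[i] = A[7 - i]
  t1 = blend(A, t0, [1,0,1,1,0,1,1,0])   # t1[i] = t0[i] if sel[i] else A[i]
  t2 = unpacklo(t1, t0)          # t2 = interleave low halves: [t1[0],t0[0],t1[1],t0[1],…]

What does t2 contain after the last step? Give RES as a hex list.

t0 = [0xe5, 0x2b, 0x47, 0x77, 0x61, 0x4e, 0x24, 0xb2]
t1 = [0xe5, 0x24, 0x47, 0x77, 0x77, 0x4e, 0x24, 0xe5]
t2 = [0xe5, 0xe5, 0x24, 0x2b, 0x47, 0x47, 0x77, 0x77]

RES = [ 0xe5  0xe5  0x24  0x2b  0x47  0x47  0x77  0x77 ]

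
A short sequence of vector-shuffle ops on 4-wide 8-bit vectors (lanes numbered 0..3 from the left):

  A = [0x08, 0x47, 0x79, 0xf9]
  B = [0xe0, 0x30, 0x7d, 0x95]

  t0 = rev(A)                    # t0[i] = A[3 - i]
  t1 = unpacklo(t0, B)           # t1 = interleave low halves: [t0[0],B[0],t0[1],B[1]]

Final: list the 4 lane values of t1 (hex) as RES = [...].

RES = [ 0xf9  0xe0  0x79  0x30 ]

→ t0 |f9|79|47|08|
→ t1 |f9|e0|79|30|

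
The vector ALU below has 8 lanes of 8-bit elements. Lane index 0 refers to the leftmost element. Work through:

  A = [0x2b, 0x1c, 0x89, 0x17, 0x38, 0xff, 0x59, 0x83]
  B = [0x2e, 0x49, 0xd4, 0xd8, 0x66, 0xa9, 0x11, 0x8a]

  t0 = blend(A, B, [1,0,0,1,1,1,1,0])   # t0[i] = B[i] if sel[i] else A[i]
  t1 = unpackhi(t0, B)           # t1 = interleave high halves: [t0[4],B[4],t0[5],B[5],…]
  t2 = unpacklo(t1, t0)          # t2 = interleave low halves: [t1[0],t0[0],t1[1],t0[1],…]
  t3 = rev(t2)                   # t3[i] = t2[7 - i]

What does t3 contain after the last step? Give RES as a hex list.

RES = [ 0xd8  0xa9  0x89  0xa9  0x1c  0x66  0x2e  0x66 ]

  t0: 2e 1c 89 d8 66 a9 11 83
  t1: 66 66 a9 a9 11 11 83 8a
  t2: 66 2e 66 1c a9 89 a9 d8
  t3: d8 a9 89 a9 1c 66 2e 66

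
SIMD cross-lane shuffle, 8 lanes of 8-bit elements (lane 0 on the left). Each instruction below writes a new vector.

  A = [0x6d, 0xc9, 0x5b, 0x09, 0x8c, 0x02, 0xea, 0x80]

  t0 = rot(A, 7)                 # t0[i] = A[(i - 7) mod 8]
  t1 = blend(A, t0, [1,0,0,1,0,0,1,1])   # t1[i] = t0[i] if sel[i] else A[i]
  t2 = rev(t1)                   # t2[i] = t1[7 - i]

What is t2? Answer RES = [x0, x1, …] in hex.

t0 = [0xc9, 0x5b, 0x09, 0x8c, 0x02, 0xea, 0x80, 0x6d]
t1 = [0xc9, 0xc9, 0x5b, 0x8c, 0x8c, 0x02, 0x80, 0x6d]
t2 = [0x6d, 0x80, 0x02, 0x8c, 0x8c, 0x5b, 0xc9, 0xc9]

RES = [0x6d, 0x80, 0x02, 0x8c, 0x8c, 0x5b, 0xc9, 0xc9]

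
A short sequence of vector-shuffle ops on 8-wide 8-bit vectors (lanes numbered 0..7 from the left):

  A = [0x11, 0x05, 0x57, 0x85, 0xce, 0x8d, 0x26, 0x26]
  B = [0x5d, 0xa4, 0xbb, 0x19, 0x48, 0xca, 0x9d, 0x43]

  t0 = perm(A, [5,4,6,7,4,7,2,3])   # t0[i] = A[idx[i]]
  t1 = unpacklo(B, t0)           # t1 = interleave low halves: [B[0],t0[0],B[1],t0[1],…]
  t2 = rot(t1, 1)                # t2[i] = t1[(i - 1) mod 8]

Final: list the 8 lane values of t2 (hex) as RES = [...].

→ t0 |8d|ce|26|26|ce|26|57|85|
→ t1 |5d|8d|a4|ce|bb|26|19|26|
→ t2 |26|5d|8d|a4|ce|bb|26|19|

RES = [0x26, 0x5d, 0x8d, 0xa4, 0xce, 0xbb, 0x26, 0x19]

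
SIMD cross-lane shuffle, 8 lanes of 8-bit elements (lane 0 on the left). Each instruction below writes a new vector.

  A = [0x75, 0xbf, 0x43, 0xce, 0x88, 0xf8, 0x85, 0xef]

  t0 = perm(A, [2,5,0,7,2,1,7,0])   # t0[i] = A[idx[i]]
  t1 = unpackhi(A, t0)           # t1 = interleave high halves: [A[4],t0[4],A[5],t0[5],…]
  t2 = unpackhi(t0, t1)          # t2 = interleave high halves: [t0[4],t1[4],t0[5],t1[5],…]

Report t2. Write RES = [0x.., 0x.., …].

t0 = [0x43, 0xf8, 0x75, 0xef, 0x43, 0xbf, 0xef, 0x75]
t1 = [0x88, 0x43, 0xf8, 0xbf, 0x85, 0xef, 0xef, 0x75]
t2 = [0x43, 0x85, 0xbf, 0xef, 0xef, 0xef, 0x75, 0x75]

RES = [0x43, 0x85, 0xbf, 0xef, 0xef, 0xef, 0x75, 0x75]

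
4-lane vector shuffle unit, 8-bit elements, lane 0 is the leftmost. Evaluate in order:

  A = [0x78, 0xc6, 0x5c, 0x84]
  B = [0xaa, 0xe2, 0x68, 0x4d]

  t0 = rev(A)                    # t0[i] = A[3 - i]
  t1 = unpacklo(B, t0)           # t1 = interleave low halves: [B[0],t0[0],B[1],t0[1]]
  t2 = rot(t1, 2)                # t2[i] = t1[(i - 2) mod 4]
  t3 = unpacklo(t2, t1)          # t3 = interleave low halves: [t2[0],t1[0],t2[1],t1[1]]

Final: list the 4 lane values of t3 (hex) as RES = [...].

RES = [ 0xe2  0xaa  0x5c  0x84 ]

  t0: 84 5c c6 78
  t1: aa 84 e2 5c
  t2: e2 5c aa 84
  t3: e2 aa 5c 84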